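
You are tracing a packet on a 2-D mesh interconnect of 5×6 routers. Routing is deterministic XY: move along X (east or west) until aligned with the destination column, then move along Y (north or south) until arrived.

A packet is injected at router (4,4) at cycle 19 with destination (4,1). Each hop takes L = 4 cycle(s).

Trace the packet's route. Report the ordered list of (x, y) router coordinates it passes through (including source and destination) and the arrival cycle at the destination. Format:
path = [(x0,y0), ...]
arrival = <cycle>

path = [(4,4), (4,3), (4,2), (4,1)]
arrival = 31

[0] x=4 y=4 t=19
[1] x=4 y=3 t=23 →S
[2] x=4 y=2 t=27 →S
[3] x=4 y=1 t=31 →S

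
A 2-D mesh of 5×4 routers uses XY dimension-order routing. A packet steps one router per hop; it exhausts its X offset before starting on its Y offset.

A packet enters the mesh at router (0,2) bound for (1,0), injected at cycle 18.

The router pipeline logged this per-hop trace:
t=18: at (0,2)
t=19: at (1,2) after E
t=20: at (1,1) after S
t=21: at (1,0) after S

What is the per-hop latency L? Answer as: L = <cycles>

L = 1

Between hops 0 and 1 the cycle counter advances 19 − 18 = 1.
One hop costs L cycles, so L = 1.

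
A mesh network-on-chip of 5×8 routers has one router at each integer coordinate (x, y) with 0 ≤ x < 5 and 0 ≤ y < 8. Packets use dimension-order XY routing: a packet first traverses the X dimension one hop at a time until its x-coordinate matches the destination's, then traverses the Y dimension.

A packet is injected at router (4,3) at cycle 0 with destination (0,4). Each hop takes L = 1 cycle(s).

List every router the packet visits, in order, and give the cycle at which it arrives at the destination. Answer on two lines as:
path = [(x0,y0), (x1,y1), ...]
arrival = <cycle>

[0] x=4 y=3 t=0
[1] x=3 y=3 t=1 →W
[2] x=2 y=3 t=2 →W
[3] x=1 y=3 t=3 →W
[4] x=0 y=3 t=4 →W
[5] x=0 y=4 t=5 →N

path = [(4,3), (3,3), (2,3), (1,3), (0,3), (0,4)]
arrival = 5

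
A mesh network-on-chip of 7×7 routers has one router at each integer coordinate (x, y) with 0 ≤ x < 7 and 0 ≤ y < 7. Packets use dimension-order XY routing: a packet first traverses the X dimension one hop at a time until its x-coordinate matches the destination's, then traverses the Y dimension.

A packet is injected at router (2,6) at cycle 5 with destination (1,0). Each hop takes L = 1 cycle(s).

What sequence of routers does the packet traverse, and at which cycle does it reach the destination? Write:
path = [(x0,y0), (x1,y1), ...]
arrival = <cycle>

#0 — 2,6 | c5
#1 — 1,6 | c6 | W
#2 — 1,5 | c7 | S
#3 — 1,4 | c8 | S
#4 — 1,3 | c9 | S
#5 — 1,2 | c10 | S
#6 — 1,1 | c11 | S
#7 — 1,0 | c12 | S

path = [(2,6), (1,6), (1,5), (1,4), (1,3), (1,2), (1,1), (1,0)]
arrival = 12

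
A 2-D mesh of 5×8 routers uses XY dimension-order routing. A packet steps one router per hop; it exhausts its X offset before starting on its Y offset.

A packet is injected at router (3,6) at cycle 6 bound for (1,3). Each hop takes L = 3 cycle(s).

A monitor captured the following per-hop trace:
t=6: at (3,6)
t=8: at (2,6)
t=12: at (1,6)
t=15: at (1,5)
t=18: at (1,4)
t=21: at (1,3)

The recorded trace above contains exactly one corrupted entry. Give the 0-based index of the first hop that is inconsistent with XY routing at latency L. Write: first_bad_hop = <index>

[1] (-1,+0) / 2c ⇒ BAD: Δcyc=2≠L

first_bad_hop = 1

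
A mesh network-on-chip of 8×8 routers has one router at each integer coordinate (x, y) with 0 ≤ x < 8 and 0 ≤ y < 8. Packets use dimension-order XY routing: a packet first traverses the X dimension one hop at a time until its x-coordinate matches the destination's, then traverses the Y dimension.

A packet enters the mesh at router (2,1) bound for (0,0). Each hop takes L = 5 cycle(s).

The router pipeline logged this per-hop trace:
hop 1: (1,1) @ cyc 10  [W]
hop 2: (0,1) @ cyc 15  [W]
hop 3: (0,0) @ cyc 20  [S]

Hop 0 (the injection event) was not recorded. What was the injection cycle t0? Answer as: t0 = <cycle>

t0 = 5

The first recorded entry is hop 1 at cycle 10.
Therefore t0 = 10 − L = 5.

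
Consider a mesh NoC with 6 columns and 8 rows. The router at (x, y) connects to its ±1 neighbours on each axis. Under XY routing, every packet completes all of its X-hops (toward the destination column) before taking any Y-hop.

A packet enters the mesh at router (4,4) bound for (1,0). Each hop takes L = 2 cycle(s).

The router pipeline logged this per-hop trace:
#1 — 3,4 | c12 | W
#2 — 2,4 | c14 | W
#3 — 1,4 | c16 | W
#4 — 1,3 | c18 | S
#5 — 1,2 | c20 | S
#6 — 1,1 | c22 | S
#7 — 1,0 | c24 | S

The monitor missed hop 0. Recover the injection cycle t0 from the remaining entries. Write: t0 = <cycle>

Hop 1 reached at cycle 12; hop k is at t0 + k·L.
Therefore t0 = 12 − L = 10.

t0 = 10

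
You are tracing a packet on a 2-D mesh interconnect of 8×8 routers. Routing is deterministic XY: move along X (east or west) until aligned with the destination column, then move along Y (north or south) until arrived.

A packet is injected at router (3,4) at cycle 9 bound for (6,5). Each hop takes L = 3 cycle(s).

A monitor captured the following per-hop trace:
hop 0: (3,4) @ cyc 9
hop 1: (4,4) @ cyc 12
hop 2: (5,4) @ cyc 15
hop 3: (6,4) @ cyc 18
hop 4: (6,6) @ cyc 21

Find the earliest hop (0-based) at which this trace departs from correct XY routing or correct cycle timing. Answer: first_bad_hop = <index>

[1] (+1,+0) / 3c ⇒ ok
[2] (+1,+0) / 3c ⇒ ok
[3] (+1,+0) / 3c ⇒ ok
[4] (+0,+2) / 3c ⇒ BAD: non-unit step

first_bad_hop = 4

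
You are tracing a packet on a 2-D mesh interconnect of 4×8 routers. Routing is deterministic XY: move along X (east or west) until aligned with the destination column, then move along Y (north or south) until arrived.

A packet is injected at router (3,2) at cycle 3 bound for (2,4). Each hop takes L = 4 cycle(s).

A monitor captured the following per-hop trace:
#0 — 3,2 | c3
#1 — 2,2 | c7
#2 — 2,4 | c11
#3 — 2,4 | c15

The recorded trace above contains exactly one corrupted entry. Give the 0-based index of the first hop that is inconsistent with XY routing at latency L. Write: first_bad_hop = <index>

first_bad_hop = 2

[1] (-1,+0) / 4c ⇒ ok
[2] (+0,+2) / 4c ⇒ BAD: non-unit step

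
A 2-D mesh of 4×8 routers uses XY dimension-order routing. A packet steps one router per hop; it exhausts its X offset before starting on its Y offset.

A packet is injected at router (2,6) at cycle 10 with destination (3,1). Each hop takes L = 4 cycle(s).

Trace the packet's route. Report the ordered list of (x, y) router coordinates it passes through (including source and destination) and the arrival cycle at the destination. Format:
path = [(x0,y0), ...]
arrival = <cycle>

t=10: at (2,6)
t=14: at (3,6) after E
t=18: at (3,5) after S
t=22: at (3,4) after S
t=26: at (3,3) after S
t=30: at (3,2) after S
t=34: at (3,1) after S

path = [(2,6), (3,6), (3,5), (3,4), (3,3), (3,2), (3,1)]
arrival = 34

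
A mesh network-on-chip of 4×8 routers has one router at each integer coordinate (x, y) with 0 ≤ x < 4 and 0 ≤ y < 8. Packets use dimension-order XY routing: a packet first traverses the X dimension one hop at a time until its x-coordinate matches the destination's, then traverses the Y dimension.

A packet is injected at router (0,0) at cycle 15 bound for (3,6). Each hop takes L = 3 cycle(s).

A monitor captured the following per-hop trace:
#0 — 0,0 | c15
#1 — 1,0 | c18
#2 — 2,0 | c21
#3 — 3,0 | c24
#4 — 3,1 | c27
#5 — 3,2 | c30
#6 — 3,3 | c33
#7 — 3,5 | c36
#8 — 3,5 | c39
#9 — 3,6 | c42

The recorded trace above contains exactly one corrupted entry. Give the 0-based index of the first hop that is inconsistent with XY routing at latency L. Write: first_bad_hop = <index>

[1] (+1,+0) / 3c ⇒ ok
[2] (+1,+0) / 3c ⇒ ok
[3] (+1,+0) / 3c ⇒ ok
[4] (+0,+1) / 3c ⇒ ok
[5] (+0,+1) / 3c ⇒ ok
[6] (+0,+1) / 3c ⇒ ok
[7] (+0,+2) / 3c ⇒ BAD: non-unit step

first_bad_hop = 7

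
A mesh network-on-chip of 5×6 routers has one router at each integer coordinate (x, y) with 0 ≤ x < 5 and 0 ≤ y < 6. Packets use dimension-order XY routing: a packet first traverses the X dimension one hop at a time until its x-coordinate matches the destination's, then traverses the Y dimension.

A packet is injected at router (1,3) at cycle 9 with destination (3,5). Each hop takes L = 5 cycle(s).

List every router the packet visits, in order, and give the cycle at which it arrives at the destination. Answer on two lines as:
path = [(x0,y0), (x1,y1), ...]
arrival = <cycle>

path = [(1,3), (2,3), (3,3), (3,4), (3,5)]
arrival = 29

src (1,3)  cyc=9
E→(2,3)  cyc=14
E→(3,3)  cyc=19
N→(3,4)  cyc=24
N→(3,5)  cyc=29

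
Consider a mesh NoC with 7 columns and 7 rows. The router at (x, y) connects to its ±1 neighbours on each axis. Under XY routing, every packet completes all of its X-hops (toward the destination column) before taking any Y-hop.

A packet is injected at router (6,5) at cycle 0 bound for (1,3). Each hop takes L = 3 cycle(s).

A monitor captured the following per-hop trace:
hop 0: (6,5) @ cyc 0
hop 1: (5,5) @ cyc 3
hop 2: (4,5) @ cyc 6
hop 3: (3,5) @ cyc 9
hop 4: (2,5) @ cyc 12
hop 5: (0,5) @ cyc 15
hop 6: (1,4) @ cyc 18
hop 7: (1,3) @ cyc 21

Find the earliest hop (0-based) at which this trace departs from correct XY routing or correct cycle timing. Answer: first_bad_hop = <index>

first_bad_hop = 5

  1: Δx=-1 Δy=+0 Δt=3 [ok]
  2: Δx=-1 Δy=+0 Δt=3 [ok]
  3: Δx=-1 Δy=+0 Δt=3 [ok]
  4: Δx=-1 Δy=+0 Δt=3 [ok]
  5: Δx=-2 Δy=+0 Δt=3 [BAD: non-unit step]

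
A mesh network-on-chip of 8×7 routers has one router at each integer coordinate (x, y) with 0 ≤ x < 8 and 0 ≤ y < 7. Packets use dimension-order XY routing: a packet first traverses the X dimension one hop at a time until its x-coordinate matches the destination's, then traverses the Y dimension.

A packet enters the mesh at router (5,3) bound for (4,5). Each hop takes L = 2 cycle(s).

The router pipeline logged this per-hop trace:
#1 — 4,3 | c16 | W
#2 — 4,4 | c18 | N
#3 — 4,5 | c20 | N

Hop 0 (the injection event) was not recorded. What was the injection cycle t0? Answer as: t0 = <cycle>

The first recorded entry is hop 1 at cycle 16.
So t0 = 16 − 1·2 = 14.

t0 = 14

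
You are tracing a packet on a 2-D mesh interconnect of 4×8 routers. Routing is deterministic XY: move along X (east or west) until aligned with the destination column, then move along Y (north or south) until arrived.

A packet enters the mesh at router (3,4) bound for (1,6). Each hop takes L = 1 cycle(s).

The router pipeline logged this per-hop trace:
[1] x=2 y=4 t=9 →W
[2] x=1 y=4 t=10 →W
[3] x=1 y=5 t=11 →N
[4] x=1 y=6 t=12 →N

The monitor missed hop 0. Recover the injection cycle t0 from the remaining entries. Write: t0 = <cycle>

cyc[1] = 9 and cyc[k] = t0 + k·L for every k.
So t0 = 9 − 1·1 = 8.

t0 = 8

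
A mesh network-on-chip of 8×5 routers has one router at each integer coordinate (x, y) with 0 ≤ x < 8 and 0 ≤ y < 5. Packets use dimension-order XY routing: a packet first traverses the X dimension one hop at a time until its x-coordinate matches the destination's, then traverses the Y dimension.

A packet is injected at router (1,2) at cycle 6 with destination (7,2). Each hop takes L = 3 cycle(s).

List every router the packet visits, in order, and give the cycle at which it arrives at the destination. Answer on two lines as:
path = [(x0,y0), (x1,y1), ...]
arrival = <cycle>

[0] x=1 y=2 t=6
[1] x=2 y=2 t=9 →E
[2] x=3 y=2 t=12 →E
[3] x=4 y=2 t=15 →E
[4] x=5 y=2 t=18 →E
[5] x=6 y=2 t=21 →E
[6] x=7 y=2 t=24 →E

path = [(1,2), (2,2), (3,2), (4,2), (5,2), (6,2), (7,2)]
arrival = 24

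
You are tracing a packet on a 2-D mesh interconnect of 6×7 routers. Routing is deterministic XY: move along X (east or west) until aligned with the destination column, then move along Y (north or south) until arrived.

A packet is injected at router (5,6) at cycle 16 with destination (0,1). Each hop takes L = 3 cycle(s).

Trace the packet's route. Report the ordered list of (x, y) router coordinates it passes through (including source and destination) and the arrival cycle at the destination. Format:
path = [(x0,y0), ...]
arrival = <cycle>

t=16: at (5,6)
t=19: at (4,6) after W
t=22: at (3,6) after W
t=25: at (2,6) after W
t=28: at (1,6) after W
t=31: at (0,6) after W
t=34: at (0,5) after S
t=37: at (0,4) after S
t=40: at (0,3) after S
t=43: at (0,2) after S
t=46: at (0,1) after S

path = [(5,6), (4,6), (3,6), (2,6), (1,6), (0,6), (0,5), (0,4), (0,3), (0,2), (0,1)]
arrival = 46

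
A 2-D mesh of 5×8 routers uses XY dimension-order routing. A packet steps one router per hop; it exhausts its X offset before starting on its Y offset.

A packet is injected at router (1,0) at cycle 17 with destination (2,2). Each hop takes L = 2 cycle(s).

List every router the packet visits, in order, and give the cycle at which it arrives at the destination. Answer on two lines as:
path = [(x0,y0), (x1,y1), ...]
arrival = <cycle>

src (1,0)  cyc=17
E→(2,0)  cyc=19
N→(2,1)  cyc=21
N→(2,2)  cyc=23

path = [(1,0), (2,0), (2,1), (2,2)]
arrival = 23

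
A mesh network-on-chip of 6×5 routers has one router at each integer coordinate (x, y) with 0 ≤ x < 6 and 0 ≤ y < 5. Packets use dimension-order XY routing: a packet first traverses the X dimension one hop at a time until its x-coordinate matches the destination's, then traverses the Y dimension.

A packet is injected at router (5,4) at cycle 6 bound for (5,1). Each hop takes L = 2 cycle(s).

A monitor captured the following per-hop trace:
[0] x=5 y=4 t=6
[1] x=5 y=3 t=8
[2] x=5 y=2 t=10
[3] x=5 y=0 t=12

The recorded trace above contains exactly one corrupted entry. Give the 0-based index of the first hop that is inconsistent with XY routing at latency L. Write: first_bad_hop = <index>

hop 1: step (+0,-1), +2 cyc — ok
hop 2: step (+0,-1), +2 cyc — ok
hop 3: step (+0,-2), +2 cyc — BAD: non-unit step

first_bad_hop = 3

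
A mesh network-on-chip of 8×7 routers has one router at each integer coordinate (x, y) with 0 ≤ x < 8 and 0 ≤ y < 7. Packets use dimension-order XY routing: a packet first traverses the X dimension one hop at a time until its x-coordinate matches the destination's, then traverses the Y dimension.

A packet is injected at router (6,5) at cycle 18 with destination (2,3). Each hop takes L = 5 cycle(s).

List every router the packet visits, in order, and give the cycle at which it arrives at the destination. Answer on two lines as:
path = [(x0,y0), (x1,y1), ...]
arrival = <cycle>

src (6,5)  cyc=18
W→(5,5)  cyc=23
W→(4,5)  cyc=28
W→(3,5)  cyc=33
W→(2,5)  cyc=38
S→(2,4)  cyc=43
S→(2,3)  cyc=48

path = [(6,5), (5,5), (4,5), (3,5), (2,5), (2,4), (2,3)]
arrival = 48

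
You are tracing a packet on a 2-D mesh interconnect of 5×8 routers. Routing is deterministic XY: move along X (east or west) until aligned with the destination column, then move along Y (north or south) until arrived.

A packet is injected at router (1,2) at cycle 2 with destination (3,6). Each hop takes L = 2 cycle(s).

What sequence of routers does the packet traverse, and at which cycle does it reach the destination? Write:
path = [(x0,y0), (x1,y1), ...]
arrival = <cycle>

src (1,2)  cyc=2
E→(2,2)  cyc=4
E→(3,2)  cyc=6
N→(3,3)  cyc=8
N→(3,4)  cyc=10
N→(3,5)  cyc=12
N→(3,6)  cyc=14

path = [(1,2), (2,2), (3,2), (3,3), (3,4), (3,5), (3,6)]
arrival = 14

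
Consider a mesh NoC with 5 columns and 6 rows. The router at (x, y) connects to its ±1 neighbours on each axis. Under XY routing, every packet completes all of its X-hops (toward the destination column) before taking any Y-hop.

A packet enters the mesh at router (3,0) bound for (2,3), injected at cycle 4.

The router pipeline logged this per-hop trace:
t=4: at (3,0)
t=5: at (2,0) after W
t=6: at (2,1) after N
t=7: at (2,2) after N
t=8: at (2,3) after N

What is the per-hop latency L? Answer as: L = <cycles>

Δcyc across hop 0→1: 5 − 4 = 1.
One hop costs L cycles, so L = 1.

L = 1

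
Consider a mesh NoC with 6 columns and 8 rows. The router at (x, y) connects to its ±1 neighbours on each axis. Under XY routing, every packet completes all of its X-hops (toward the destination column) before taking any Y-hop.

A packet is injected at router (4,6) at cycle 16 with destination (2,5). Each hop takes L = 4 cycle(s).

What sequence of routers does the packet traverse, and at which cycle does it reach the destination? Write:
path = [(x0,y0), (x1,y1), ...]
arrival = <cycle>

hop 0: (4,6) @ cyc 16
hop 1: (3,6) @ cyc 20  [W]
hop 2: (2,6) @ cyc 24  [W]
hop 3: (2,5) @ cyc 28  [S]

path = [(4,6), (3,6), (2,6), (2,5)]
arrival = 28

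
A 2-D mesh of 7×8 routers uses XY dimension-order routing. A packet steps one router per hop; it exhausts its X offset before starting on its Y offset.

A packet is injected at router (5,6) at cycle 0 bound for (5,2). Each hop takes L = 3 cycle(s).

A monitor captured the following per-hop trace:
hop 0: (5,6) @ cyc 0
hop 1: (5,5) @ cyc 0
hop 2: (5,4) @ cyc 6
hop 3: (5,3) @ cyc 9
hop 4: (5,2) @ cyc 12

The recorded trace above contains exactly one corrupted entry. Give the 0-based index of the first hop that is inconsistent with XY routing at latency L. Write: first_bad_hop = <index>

first_bad_hop = 1

hop 1: step (+0,-1), +0 cyc — BAD: Δcyc=0≠L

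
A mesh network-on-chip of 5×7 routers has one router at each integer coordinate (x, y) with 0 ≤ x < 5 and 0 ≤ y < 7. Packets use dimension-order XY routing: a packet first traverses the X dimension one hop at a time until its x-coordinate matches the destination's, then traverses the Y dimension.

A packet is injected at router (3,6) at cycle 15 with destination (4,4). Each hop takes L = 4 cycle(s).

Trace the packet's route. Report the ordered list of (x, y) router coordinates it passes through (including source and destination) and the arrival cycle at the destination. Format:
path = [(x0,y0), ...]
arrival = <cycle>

hop 0: (3,6) @ cyc 15
hop 1: (4,6) @ cyc 19  [E]
hop 2: (4,5) @ cyc 23  [S]
hop 3: (4,4) @ cyc 27  [S]

path = [(3,6), (4,6), (4,5), (4,4)]
arrival = 27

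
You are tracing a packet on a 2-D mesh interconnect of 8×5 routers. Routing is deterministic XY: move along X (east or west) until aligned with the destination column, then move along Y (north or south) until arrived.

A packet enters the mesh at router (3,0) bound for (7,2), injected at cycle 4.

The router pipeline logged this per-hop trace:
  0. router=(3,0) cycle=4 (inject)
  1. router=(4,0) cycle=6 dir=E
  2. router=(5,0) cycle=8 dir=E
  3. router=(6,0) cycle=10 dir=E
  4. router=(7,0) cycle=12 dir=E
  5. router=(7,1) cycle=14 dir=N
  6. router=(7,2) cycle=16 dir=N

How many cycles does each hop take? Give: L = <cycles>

Between hops 0 and 1 the cycle counter advances 6 − 4 = 2.
That increment is L by definition: L = 2.

L = 2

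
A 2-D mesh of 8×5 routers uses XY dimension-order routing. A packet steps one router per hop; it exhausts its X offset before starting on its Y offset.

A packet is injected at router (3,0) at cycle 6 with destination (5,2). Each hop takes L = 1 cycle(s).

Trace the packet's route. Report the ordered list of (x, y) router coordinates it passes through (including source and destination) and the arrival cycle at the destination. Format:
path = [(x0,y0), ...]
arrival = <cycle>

path = [(3,0), (4,0), (5,0), (5,1), (5,2)]
arrival = 10

hop 0: (3,0) @ cyc 6
hop 1: (4,0) @ cyc 7  [E]
hop 2: (5,0) @ cyc 8  [E]
hop 3: (5,1) @ cyc 9  [N]
hop 4: (5,2) @ cyc 10  [N]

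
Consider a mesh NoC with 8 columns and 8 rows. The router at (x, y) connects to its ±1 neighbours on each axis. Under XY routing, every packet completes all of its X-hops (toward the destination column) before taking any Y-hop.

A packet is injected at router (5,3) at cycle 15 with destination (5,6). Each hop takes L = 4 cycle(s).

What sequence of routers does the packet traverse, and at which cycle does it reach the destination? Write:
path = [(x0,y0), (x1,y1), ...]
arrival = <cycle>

src (5,3)  cyc=15
N→(5,4)  cyc=19
N→(5,5)  cyc=23
N→(5,6)  cyc=27

path = [(5,3), (5,4), (5,5), (5,6)]
arrival = 27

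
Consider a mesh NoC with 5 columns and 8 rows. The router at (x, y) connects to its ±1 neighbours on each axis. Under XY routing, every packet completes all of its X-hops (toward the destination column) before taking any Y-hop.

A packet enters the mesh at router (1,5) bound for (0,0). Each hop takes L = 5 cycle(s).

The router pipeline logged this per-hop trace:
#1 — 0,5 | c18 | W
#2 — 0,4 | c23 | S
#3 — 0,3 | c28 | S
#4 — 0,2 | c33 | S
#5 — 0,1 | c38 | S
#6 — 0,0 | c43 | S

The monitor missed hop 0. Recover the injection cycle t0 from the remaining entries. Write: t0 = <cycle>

The first recorded entry is hop 1 at cycle 18.
Subtract one hop: t0 = 18 − 5 = 13.

t0 = 13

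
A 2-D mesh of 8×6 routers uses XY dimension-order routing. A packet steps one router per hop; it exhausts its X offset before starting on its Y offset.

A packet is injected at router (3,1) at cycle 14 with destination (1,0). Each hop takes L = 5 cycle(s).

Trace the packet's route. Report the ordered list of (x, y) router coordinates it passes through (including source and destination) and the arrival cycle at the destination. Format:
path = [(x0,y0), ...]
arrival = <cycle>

src (3,1)  cyc=14
W→(2,1)  cyc=19
W→(1,1)  cyc=24
S→(1,0)  cyc=29

path = [(3,1), (2,1), (1,1), (1,0)]
arrival = 29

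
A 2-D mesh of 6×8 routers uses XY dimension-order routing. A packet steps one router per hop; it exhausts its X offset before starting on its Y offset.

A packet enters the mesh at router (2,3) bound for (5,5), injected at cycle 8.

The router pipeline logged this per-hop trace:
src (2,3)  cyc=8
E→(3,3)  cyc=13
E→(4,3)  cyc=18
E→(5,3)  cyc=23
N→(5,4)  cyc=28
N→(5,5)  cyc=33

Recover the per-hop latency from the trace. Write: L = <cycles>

Δcyc across hop 0→1: 13 − 8 = 5.
One hop costs L cycles, so L = 5.

L = 5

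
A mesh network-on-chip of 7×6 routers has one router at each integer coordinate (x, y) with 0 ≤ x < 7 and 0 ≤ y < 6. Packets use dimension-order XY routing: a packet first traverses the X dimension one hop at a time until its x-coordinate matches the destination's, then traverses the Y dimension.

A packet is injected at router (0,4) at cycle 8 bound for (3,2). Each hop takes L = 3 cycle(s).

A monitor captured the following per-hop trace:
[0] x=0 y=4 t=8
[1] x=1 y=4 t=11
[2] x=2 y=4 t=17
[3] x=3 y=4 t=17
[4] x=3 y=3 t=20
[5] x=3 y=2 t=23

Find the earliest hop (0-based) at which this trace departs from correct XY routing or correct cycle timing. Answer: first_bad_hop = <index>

first_bad_hop = 2

check 1→ d=(1,0) cyc+3: ok
check 2→ d=(1,0) cyc+6: BAD: Δcyc=6≠L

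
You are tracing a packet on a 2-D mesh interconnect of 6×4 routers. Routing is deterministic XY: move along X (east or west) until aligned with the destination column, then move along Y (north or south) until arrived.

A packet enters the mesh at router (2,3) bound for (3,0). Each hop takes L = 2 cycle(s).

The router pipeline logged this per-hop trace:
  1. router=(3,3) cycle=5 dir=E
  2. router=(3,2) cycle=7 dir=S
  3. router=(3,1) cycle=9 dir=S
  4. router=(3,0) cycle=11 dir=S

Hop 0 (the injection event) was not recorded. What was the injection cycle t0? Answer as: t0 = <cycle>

t0 = 3

At hop 1 the cycle is 5; in general cyc_k = t0 + kL.
So t0 = 5 − 1·2 = 3.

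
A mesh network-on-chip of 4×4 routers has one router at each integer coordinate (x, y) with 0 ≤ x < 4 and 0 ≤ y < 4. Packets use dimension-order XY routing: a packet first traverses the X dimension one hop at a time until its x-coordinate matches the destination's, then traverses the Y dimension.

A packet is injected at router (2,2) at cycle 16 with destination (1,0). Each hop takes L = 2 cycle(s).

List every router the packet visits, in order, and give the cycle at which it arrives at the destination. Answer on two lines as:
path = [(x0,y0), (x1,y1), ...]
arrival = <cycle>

hop 0: (2,2) @ cyc 16
hop 1: (1,2) @ cyc 18  [W]
hop 2: (1,1) @ cyc 20  [S]
hop 3: (1,0) @ cyc 22  [S]

path = [(2,2), (1,2), (1,1), (1,0)]
arrival = 22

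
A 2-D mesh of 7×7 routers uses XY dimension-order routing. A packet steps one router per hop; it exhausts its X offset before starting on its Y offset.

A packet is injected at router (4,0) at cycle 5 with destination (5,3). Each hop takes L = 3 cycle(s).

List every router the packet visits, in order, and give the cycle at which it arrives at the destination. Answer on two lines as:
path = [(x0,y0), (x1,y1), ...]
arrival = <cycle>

path = [(4,0), (5,0), (5,1), (5,2), (5,3)]
arrival = 17

[0] x=4 y=0 t=5
[1] x=5 y=0 t=8 →E
[2] x=5 y=1 t=11 →N
[3] x=5 y=2 t=14 →N
[4] x=5 y=3 t=17 →N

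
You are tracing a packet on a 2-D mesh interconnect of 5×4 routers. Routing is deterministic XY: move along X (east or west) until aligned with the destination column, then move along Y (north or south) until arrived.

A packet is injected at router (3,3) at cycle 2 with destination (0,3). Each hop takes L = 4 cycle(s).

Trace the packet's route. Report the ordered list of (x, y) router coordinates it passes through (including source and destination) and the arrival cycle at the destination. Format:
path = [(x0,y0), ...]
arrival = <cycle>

path = [(3,3), (2,3), (1,3), (0,3)]
arrival = 14

t=2: at (3,3)
t=6: at (2,3) after W
t=10: at (1,3) after W
t=14: at (0,3) after W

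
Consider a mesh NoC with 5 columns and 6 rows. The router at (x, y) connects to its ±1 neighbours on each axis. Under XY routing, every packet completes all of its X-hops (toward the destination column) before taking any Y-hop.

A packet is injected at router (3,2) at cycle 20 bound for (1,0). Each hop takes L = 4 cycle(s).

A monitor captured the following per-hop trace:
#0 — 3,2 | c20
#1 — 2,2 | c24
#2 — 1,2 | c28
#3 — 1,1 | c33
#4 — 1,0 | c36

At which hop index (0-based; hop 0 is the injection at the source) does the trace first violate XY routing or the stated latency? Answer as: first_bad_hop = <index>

first_bad_hop = 3

check 1→ d=(-1,0) cyc+4: ok
check 2→ d=(-1,0) cyc+4: ok
check 3→ d=(0,-1) cyc+5: BAD: Δcyc=5≠L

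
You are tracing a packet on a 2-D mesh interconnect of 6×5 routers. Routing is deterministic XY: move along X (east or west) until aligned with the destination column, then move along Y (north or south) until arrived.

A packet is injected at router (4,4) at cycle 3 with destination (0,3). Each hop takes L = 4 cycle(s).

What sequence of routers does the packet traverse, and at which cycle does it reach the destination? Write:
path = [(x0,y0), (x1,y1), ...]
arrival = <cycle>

path = [(4,4), (3,4), (2,4), (1,4), (0,4), (0,3)]
arrival = 23

  0. router=(4,4) cycle=3 (inject)
  1. router=(3,4) cycle=7 dir=W
  2. router=(2,4) cycle=11 dir=W
  3. router=(1,4) cycle=15 dir=W
  4. router=(0,4) cycle=19 dir=W
  5. router=(0,3) cycle=23 dir=S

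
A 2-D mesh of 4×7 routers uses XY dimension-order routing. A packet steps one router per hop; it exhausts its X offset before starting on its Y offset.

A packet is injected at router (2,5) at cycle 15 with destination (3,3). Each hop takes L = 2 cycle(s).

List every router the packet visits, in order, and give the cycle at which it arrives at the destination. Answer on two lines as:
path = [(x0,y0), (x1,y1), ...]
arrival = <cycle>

path = [(2,5), (3,5), (3,4), (3,3)]
arrival = 21

#0 — 2,5 | c15
#1 — 3,5 | c17 | E
#2 — 3,4 | c19 | S
#3 — 3,3 | c21 | S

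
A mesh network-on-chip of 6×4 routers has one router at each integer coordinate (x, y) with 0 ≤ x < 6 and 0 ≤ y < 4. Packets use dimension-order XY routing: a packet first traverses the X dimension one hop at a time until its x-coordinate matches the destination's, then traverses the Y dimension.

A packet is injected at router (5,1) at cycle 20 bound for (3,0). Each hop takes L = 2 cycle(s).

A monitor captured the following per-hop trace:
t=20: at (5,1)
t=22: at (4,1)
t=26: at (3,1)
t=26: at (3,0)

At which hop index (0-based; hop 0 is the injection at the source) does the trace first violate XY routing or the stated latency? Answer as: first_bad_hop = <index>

first_bad_hop = 2

check 1→ d=(-1,0) cyc+2: ok
check 2→ d=(-1,0) cyc+4: BAD: Δcyc=4≠L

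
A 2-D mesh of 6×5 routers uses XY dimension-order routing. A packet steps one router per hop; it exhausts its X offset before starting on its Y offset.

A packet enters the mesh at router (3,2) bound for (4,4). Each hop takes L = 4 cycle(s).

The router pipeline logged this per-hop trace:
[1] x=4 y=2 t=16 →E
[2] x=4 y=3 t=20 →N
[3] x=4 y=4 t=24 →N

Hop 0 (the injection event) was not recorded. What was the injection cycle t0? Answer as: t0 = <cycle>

t0 = 12

The first recorded entry is hop 1 at cycle 16.
Subtract one hop: t0 = 16 − 4 = 12.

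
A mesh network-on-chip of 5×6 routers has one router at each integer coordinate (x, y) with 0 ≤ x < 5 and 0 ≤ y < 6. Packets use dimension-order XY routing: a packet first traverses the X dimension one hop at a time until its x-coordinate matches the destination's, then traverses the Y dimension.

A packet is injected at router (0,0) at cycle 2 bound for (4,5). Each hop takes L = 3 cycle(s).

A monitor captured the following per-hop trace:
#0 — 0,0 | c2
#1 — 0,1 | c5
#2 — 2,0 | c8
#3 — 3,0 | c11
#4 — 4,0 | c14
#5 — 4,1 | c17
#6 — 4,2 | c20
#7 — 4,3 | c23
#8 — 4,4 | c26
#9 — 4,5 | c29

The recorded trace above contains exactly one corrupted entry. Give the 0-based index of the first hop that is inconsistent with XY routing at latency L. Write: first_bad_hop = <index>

check 1→ d=(0,1) cyc+3: BAD: Y-move but x=0≠4

first_bad_hop = 1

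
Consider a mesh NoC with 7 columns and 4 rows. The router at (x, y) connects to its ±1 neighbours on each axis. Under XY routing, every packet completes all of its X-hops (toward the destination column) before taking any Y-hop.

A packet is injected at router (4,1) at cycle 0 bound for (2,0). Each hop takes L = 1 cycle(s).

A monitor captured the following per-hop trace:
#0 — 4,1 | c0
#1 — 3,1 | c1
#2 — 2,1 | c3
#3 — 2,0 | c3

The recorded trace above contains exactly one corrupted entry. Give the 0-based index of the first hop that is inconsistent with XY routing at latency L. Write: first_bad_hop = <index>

check 1→ d=(-1,0) cyc+1: ok
check 2→ d=(-1,0) cyc+2: BAD: Δcyc=2≠L

first_bad_hop = 2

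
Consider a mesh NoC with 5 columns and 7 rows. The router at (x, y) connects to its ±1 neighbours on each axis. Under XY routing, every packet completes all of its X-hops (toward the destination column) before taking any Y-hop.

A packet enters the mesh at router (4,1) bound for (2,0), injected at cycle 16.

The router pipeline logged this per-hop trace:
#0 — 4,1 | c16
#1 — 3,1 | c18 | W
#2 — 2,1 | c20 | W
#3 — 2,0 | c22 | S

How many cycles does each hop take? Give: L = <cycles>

From hop 0 (16) to hop 1 (18): +2 cycles.
One hop costs L cycles, so L = 2.

L = 2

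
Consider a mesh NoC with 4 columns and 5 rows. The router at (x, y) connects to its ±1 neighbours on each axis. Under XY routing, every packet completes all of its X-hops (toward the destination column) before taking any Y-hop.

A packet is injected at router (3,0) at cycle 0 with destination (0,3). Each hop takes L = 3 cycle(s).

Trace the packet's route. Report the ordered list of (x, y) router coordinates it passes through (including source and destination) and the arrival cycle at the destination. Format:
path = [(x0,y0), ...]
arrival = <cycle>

path = [(3,0), (2,0), (1,0), (0,0), (0,1), (0,2), (0,3)]
arrival = 18

src (3,0)  cyc=0
W→(2,0)  cyc=3
W→(1,0)  cyc=6
W→(0,0)  cyc=9
N→(0,1)  cyc=12
N→(0,2)  cyc=15
N→(0,3)  cyc=18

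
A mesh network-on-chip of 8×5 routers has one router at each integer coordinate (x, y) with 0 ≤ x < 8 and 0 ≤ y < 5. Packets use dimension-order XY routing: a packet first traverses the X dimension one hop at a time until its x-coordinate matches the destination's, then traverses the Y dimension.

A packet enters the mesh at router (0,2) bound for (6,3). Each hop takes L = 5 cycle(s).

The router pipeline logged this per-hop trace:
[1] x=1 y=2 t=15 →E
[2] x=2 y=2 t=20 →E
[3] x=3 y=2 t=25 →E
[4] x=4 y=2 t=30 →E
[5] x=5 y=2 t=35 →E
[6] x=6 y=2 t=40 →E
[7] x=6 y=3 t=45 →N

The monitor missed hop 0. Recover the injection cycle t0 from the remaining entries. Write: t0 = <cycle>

cyc[1] = 15 and cyc[k] = t0 + k·L for every k.
Therefore t0 = 15 − L = 10.

t0 = 10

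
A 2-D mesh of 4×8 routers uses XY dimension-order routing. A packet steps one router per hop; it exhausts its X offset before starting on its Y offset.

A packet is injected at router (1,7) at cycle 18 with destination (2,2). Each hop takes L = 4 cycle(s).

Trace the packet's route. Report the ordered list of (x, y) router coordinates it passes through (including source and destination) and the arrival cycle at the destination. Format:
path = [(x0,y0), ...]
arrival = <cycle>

path = [(1,7), (2,7), (2,6), (2,5), (2,4), (2,3), (2,2)]
arrival = 42

[0] x=1 y=7 t=18
[1] x=2 y=7 t=22 →E
[2] x=2 y=6 t=26 →S
[3] x=2 y=5 t=30 →S
[4] x=2 y=4 t=34 →S
[5] x=2 y=3 t=38 →S
[6] x=2 y=2 t=42 →S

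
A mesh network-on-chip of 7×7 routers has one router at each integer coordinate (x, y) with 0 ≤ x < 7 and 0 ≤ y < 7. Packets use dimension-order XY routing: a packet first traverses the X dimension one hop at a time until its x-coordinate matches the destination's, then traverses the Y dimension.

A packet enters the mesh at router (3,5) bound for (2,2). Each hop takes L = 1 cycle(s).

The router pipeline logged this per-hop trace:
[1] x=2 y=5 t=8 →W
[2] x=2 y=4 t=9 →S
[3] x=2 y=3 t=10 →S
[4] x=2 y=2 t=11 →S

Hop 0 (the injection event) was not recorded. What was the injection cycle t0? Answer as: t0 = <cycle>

At hop 1 the cycle is 8; in general cyc_k = t0 + kL.
t0 = cyc[1] − L = 8 − 1 = 7.

t0 = 7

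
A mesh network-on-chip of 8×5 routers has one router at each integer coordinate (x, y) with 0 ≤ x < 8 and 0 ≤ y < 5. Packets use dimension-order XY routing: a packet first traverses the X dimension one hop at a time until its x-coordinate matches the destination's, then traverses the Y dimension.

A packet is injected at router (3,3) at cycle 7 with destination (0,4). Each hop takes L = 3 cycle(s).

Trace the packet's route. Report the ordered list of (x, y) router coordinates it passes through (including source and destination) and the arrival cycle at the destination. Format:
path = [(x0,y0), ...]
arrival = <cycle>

path = [(3,3), (2,3), (1,3), (0,3), (0,4)]
arrival = 19

hop 0: (3,3) @ cyc 7
hop 1: (2,3) @ cyc 10  [W]
hop 2: (1,3) @ cyc 13  [W]
hop 3: (0,3) @ cyc 16  [W]
hop 4: (0,4) @ cyc 19  [N]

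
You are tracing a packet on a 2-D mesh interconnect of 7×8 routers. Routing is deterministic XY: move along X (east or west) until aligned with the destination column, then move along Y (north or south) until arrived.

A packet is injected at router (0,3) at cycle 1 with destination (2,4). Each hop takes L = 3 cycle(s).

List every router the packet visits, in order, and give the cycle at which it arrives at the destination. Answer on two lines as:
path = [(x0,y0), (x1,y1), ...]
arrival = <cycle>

#0 — 0,3 | c1
#1 — 1,3 | c4 | E
#2 — 2,3 | c7 | E
#3 — 2,4 | c10 | N

path = [(0,3), (1,3), (2,3), (2,4)]
arrival = 10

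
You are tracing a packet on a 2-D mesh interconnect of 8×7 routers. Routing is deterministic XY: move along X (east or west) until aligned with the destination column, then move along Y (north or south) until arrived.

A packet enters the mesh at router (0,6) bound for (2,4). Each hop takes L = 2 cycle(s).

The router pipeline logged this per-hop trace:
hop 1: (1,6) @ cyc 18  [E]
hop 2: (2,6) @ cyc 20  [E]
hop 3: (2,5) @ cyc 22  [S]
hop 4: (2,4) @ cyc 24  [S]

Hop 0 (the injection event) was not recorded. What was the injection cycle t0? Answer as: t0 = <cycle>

cyc[1] = 18 and cyc[k] = t0 + k·L for every k.
t0 = cyc[1] − L = 18 − 2 = 16.

t0 = 16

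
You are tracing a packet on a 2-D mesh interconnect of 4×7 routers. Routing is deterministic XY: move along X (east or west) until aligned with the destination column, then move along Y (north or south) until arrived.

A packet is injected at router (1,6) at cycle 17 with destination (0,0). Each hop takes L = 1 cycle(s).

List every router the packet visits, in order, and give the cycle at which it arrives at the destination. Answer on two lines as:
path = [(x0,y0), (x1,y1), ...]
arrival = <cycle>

  0. router=(1,6) cycle=17 (inject)
  1. router=(0,6) cycle=18 dir=W
  2. router=(0,5) cycle=19 dir=S
  3. router=(0,4) cycle=20 dir=S
  4. router=(0,3) cycle=21 dir=S
  5. router=(0,2) cycle=22 dir=S
  6. router=(0,1) cycle=23 dir=S
  7. router=(0,0) cycle=24 dir=S

path = [(1,6), (0,6), (0,5), (0,4), (0,3), (0,2), (0,1), (0,0)]
arrival = 24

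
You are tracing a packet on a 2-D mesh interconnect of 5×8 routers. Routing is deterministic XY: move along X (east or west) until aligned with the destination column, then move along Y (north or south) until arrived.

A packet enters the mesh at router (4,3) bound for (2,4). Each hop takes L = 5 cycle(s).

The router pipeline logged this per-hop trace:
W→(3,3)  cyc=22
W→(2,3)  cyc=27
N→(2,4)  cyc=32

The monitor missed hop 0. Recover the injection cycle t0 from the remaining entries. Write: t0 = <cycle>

t0 = 17

Hop 1 reached at cycle 22; hop k is at t0 + k·L.
Subtract one hop: t0 = 22 − 5 = 17.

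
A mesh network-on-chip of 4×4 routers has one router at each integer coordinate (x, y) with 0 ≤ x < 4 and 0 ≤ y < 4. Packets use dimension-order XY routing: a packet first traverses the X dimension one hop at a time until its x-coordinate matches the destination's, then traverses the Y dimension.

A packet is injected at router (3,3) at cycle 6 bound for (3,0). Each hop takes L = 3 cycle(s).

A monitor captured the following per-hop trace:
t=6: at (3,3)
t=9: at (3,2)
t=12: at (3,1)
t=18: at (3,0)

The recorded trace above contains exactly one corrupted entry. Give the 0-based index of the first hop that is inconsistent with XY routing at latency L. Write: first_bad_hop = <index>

check 1→ d=(0,-1) cyc+3: ok
check 2→ d=(0,-1) cyc+3: ok
check 3→ d=(0,-1) cyc+6: BAD: Δcyc=6≠L

first_bad_hop = 3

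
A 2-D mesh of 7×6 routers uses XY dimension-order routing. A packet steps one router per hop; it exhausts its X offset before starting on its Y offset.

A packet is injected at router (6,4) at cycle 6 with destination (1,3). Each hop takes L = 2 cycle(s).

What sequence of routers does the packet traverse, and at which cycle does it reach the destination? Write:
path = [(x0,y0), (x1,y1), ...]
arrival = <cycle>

[0] x=6 y=4 t=6
[1] x=5 y=4 t=8 →W
[2] x=4 y=4 t=10 →W
[3] x=3 y=4 t=12 →W
[4] x=2 y=4 t=14 →W
[5] x=1 y=4 t=16 →W
[6] x=1 y=3 t=18 →S

path = [(6,4), (5,4), (4,4), (3,4), (2,4), (1,4), (1,3)]
arrival = 18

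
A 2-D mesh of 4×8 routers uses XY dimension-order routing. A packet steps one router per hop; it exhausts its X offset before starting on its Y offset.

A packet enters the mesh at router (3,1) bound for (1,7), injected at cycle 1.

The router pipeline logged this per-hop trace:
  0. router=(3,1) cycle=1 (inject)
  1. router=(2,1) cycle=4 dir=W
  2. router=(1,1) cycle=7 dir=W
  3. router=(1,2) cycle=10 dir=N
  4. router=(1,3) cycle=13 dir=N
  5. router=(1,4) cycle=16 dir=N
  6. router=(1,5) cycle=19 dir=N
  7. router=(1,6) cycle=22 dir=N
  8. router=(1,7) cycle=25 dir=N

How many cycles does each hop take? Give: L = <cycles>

L = 3

cyc[1] − cyc[0] = 4 − 1 = 3.
One hop costs L cycles, so L = 3.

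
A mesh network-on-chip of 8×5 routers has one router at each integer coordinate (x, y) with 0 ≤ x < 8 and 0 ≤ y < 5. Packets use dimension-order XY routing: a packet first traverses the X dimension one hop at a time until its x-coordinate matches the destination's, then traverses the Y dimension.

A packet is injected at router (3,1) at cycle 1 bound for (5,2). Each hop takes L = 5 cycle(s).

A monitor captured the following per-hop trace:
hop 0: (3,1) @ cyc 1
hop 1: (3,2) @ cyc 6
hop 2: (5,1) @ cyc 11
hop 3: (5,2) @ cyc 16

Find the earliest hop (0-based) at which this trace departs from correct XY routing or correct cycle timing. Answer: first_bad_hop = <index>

first_bad_hop = 1

[1] (+0,+1) / 5c ⇒ BAD: Y-move but x=3≠5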